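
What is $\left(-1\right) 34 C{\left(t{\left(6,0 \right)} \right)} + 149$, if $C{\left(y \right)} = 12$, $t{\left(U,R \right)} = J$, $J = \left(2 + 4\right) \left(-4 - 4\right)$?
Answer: $-259$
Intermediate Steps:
$J = -48$ ($J = 6 \left(-8\right) = -48$)
$t{\left(U,R \right)} = -48$
$\left(-1\right) 34 C{\left(t{\left(6,0 \right)} \right)} + 149 = \left(-1\right) 34 \cdot 12 + 149 = \left(-34\right) 12 + 149 = -408 + 149 = -259$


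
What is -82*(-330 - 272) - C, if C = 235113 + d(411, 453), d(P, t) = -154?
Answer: -185595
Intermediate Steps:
C = 234959 (C = 235113 - 154 = 234959)
-82*(-330 - 272) - C = -82*(-330 - 272) - 1*234959 = -82*(-602) - 234959 = 49364 - 234959 = -185595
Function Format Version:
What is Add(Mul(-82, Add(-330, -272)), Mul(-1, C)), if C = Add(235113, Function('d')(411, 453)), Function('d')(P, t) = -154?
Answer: -185595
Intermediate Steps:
C = 234959 (C = Add(235113, -154) = 234959)
Add(Mul(-82, Add(-330, -272)), Mul(-1, C)) = Add(Mul(-82, Add(-330, -272)), Mul(-1, 234959)) = Add(Mul(-82, -602), -234959) = Add(49364, -234959) = -185595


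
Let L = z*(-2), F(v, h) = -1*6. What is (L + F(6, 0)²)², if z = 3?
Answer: 900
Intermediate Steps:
F(v, h) = -6
L = -6 (L = 3*(-2) = -6)
(L + F(6, 0)²)² = (-6 + (-6)²)² = (-6 + 36)² = 30² = 900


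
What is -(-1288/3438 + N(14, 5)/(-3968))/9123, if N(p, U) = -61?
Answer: 2450533/62227910016 ≈ 3.9380e-5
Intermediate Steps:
-(-1288/3438 + N(14, 5)/(-3968))/9123 = -(-1288/3438 - 61/(-3968))/9123 = -(-1288*1/3438 - 61*(-1/3968))/9123 = -(-644/1719 + 61/3968)/9123 = -(-2450533)/(6820992*9123) = -1*(-2450533/62227910016) = 2450533/62227910016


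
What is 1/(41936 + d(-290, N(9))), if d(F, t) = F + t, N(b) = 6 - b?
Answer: 1/41643 ≈ 2.4014e-5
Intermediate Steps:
1/(41936 + d(-290, N(9))) = 1/(41936 + (-290 + (6 - 1*9))) = 1/(41936 + (-290 + (6 - 9))) = 1/(41936 + (-290 - 3)) = 1/(41936 - 293) = 1/41643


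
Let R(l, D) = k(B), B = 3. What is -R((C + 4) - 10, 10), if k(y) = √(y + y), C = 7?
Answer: -√6 ≈ -2.4495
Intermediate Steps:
k(y) = √2*√y (k(y) = √(2*y) = √2*√y)
R(l, D) = √6 (R(l, D) = √2*√3 = √6)
-R((C + 4) - 10, 10) = -√6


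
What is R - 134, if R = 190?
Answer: 56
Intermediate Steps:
R - 134 = 190 - 134 = 56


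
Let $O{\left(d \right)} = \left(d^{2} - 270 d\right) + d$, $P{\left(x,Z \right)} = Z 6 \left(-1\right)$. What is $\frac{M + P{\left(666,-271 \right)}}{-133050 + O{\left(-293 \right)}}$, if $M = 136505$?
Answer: $\frac{138131}{31616} \approx 4.369$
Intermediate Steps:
$P{\left(x,Z \right)} = - 6 Z$ ($P{\left(x,Z \right)} = 6 Z \left(-1\right) = - 6 Z$)
$O{\left(d \right)} = d^{2} - 269 d$
$\frac{M + P{\left(666,-271 \right)}}{-133050 + O{\left(-293 \right)}} = \frac{136505 - -1626}{-133050 - 293 \left(-269 - 293\right)} = \frac{136505 + 1626}{-133050 - -164666} = \frac{138131}{-133050 + 164666} = \frac{138131}{31616}$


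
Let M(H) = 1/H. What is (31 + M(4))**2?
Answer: 15625/16 ≈ 976.56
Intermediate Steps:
(31 + M(4))**2 = (31 + 1/4)**2 = (125/4)**2 = 15625/16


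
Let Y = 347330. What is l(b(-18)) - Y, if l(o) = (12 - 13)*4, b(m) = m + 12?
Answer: -347334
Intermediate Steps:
b(m) = 12 + m
l(o) = -4 (l(o) = -1*4 = -4)
l(b(-18)) - Y = -4 - 1*347330 = -4 - 347330 = -347334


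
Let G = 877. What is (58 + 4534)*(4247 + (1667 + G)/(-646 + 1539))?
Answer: 17427168080/893 ≈ 1.9515e+7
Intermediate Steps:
(58 + 4534)*(4247 + (1667 + G)/(-646 + 1539)) = (58 + 4534)*(4247 + (1667 + 877)/(-646 + 1539)) = 4592*(4247 + 2544/893) = 4592*(3795115/893) = 17427168080/893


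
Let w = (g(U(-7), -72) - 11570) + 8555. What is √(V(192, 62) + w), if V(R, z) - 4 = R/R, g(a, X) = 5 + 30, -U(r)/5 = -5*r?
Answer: 5*I*√119 ≈ 54.544*I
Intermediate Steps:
U(r) = 25*r (U(r) = -(-25)*r = 25*r)
g(a, X) = 35
V(R, z) = 5 (V(R, z) = 4 + R/R = 4 + 1 = 5)
w = -2980 (w = (35 - 11570) + 8555 = -11535 + 8555 = -2980)
√(V(192, 62) + w) = √(5 - 2980) = √(-2975) = 5*I*√119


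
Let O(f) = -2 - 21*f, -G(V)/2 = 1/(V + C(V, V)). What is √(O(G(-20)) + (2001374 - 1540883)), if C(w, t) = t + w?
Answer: √46048830/10 ≈ 678.59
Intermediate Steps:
G(V) = -2/(3*V) (G(V) = -2/(V + (V + V)) = -2/(V + 2*V) = -2*1/(3*V) = -2/(3*V))
√(O(G(-20)) + (2001374 - 1540883)) = √((-2 - (-14)/(-20)) + (2001374 - 1540883)) = √((-2 - (-14)*(-1)/20) + 460491) = √((-2 - 21*1/30) + 460491) = √((-2 - 7/10) + 460491) = √(-27/10 + 460491) = √(4604883/10) = √46048830/10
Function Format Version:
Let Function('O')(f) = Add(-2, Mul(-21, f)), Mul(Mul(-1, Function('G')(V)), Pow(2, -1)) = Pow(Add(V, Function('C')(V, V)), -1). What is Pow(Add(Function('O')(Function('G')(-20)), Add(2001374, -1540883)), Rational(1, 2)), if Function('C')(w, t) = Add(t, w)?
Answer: Mul(Rational(1, 10), Pow(46048830, Rational(1, 2))) ≈ 678.59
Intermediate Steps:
Function('G')(V) = Mul(Rational(-2, 3), Pow(V, -1)) (Function('G')(V) = Mul(-2, Pow(Add(V, Add(V, V)), -1)) = Mul(-2, Pow(Add(V, Mul(2, V)), -1)) = Mul(-2, Pow(Mul(3, V), -1)) = Mul(-2, Mul(Rational(1, 3), Pow(V, -1))) = Mul(Rational(-2, 3), Pow(V, -1)))
Pow(Add(Function('O')(Function('G')(-20)), Add(2001374, -1540883)), Rational(1, 2)) = Pow(Add(Add(-2, Mul(-21, Mul(Rational(-2, 3), Pow(-20, -1)))), Add(2001374, -1540883)), Rational(1, 2)) = Pow(Add(Add(-2, Mul(-21, Mul(Rational(-2, 3), Rational(-1, 20)))), 460491), Rational(1, 2)) = Pow(Add(Add(-2, Mul(-21, Rational(1, 30))), 460491), Rational(1, 2)) = Pow(Add(Add(-2, Rational(-7, 10)), 460491), Rational(1, 2)) = Pow(Add(Rational(-27, 10), 460491), Rational(1, 2)) = Pow(Rational(4604883, 10), Rational(1, 2)) = Mul(Rational(1, 10), Pow(46048830, Rational(1, 2)))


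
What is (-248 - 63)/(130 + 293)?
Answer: -311/423 ≈ -0.73522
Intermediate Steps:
(-248 - 63)/(130 + 293) = -311/423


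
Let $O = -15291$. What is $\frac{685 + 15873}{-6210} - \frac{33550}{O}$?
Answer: $- \frac{2491271}{5275395} \approx -0.47224$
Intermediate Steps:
$\frac{685 + 15873}{-6210} - \frac{33550}{O} = \frac{685 + 15873}{-6210} - \frac{33550}{-15291} = 16558 \left(- \frac{1}{6210}\right) - - \frac{33550}{15291} = - \frac{8279}{3105} + \frac{33550}{15291} = - \frac{2491271}{5275395}$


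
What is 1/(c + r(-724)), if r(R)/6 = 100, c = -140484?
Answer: -1/139884 ≈ -7.1488e-6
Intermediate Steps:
r(R) = 600 (r(R) = 6*100 = 600)
1/(c + r(-724)) = 1/(-140484 + 600) = 1/(-139884) = -1/139884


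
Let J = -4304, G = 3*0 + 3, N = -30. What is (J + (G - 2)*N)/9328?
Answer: -197/424 ≈ -0.46462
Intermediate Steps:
G = 3 (G = 0 + 3 = 3)
(J + (G - 2)*N)/9328 = (-4304 + (3 - 2)*(-30))/9328 = (-4304 + 1*(-30))*(1/9328) = (-4304 - 30)*(1/9328) = -4334*1/9328 = -197/424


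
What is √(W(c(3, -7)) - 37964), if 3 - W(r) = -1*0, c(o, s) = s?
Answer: I*√37961 ≈ 194.84*I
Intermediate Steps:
W(r) = 3 (W(r) = 3 - (-1)*0 = 3 - 1*0 = 3 + 0 = 3)
√(W(c(3, -7)) - 37964) = √(3 - 37964) = √(-37961) = I*√37961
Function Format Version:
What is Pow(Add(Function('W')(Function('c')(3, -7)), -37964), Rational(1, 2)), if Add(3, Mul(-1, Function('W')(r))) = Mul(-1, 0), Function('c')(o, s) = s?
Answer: Mul(I, Pow(37961, Rational(1, 2))) ≈ Mul(194.84, I)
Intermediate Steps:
Function('W')(r) = 3 (Function('W')(r) = Add(3, Mul(-1, Mul(-1, 0))) = Add(3, Mul(-1, 0)) = Add(3, 0) = 3)
Pow(Add(Function('W')(Function('c')(3, -7)), -37964), Rational(1, 2)) = Pow(Add(3, -37964), Rational(1, 2)) = Pow(-37961, Rational(1, 2)) = Mul(I, Pow(37961, Rational(1, 2)))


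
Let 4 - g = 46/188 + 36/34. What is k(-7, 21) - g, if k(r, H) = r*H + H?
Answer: -205657/1598 ≈ -128.70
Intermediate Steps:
k(r, H) = H + H*r (k(r, H) = H*r + H = H + H*r)
g = 4309/1598 (g = 4 - (46/188 + 36/34) = 4 - (46*(1/188) + 36*(1/34)) = 4 - (23/94 + 18/17) = 4 - 1*2083/1598 = 4 - 2083/1598 = 4309/1598 ≈ 2.6965)
k(-7, 21) - g = 21*(1 - 7) - 1*4309/1598 = 21*(-6) - 4309/1598 = -126 - 4309/1598 = -205657/1598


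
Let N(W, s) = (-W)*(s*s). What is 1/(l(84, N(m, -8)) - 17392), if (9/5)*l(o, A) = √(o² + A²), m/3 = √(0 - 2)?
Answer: -9783/170157511 - 15*I*√463/680630044 ≈ -5.7494e-5 - 4.7421e-7*I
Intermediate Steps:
m = 3*I*√2 (m = 3*√(0 - 2) = 3*√(-2) = 3*(I*√2) = 3*I*√2 ≈ 4.2426*I)
N(W, s) = -W*s² (N(W, s) = (-W)*s² = -W*s²)
l(o, A) = 5*√(A² + o²)/9 (l(o, A) = 5*√(o² + A²)/9 = 5*√(A² + o²)/9)
1/(l(84, N(m, -8)) - 17392) = 1/(5*√((-1*3*I*√2*(-8)²)² + 84²)/9 - 17392) = 1/(5*√((-1*3*I*√2*64)² + 7056)/9 - 17392) = 1/(5*√((-192*I*√2)² + 7056)/9 - 17392) = 1/(5*√(-73728 + 7056)/9 - 17392) = 1/(5*√(-66672)/9 - 17392) = 1/(5*(12*I*√463)/9 - 17392) = 1/(20*I*√463/3 - 17392) = 1/(-17392 + 20*I*√463/3)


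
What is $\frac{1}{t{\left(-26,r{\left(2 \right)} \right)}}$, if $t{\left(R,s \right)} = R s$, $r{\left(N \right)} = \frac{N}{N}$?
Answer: $- \frac{1}{26} \approx -0.038462$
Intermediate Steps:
$r{\left(N \right)} = 1$
$\frac{1}{t{\left(-26,r{\left(2 \right)} \right)}} = \frac{1}{\left(-26\right) 1} = \frac{1}{-26} = - \frac{1}{26}$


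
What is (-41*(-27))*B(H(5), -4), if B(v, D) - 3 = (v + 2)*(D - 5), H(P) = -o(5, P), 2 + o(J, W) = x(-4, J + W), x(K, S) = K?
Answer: -76383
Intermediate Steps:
o(J, W) = -6 (o(J, W) = -2 - 4 = -6)
H(P) = 6 (H(P) = -1*(-6) = 6)
B(v, D) = 3 + (-5 + D)*(2 + v) (B(v, D) = 3 + (v + 2)*(D - 5) = 3 + (2 + v)*(-5 + D) = 3 + (-5 + D)*(2 + v))
(-41*(-27))*B(H(5), -4) = (-41*(-27))*(-7 - 5*6 + 2*(-4) - 4*6) = 1107*(-7 - 30 - 8 - 24) = 1107*(-69) = -76383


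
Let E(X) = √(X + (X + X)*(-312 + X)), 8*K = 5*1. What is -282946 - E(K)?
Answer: -282946 - I*√24870/8 ≈ -2.8295e+5 - 19.713*I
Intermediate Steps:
K = 5/8 (K = (5*1)/8 = (⅛)*5 = 5/8 ≈ 0.62500)
E(X) = √(X + 2*X*(-312 + X)) (E(X) = √(X + (2*X)*(-312 + X)) = √(X + 2*X*(-312 + X)))
-282946 - E(K) = -282946 - √(5*(-623 + 2*(5/8))/8) = -282946 - √(5*(-623 + 5/4)/8) = -282946 - √((5/8)*(-2487/4)) = -282946 - √(-12435/32) = -282946 - I*√24870/8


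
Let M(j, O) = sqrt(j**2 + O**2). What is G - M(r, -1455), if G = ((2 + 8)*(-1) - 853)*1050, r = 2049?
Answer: -906150 - 3*sqrt(701714) ≈ -9.0866e+5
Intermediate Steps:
G = -906150 (G = (10*(-1) - 853)*1050 = (-10 - 853)*1050 = -863*1050 = -906150)
M(j, O) = sqrt(O**2 + j**2)
G - M(r, -1455) = -906150 - sqrt((-1455)**2 + 2049**2) = -906150 - sqrt(2117025 + 4198401) = -906150 - sqrt(6315426) = -906150 - 3*sqrt(701714)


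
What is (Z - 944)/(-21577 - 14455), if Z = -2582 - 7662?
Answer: 2797/9008 ≈ 0.31050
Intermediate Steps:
Z = -10244
(Z - 944)/(-21577 - 14455) = (-10244 - 944)/(-21577 - 14455) = -11188/(-36032) = -11188*(-1/36032) = 2797/9008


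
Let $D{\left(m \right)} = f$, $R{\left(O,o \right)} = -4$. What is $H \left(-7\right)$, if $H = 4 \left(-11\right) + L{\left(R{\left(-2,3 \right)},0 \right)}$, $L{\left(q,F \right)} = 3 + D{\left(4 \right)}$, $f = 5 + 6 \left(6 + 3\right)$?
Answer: $-126$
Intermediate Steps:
$f = 59$ ($f = 5 + 6 \cdot 9 = 5 + 54 = 59$)
$D{\left(m \right)} = 59$
$L{\left(q,F \right)} = 62$ ($L{\left(q,F \right)} = 3 + 59 = 62$)
$H = 18$ ($H = 4 \left(-11\right) + 62 = -44 + 62 = 18$)
$H \left(-7\right) = 18 \left(-7\right) = -126$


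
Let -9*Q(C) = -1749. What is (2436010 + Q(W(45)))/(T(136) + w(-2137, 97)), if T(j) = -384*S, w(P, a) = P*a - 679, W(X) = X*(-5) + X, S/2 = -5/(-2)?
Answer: -7308613/629664 ≈ -11.607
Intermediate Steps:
S = 5 (S = 2*(-5/(-2)) = 2*(-5*(-1/2)) = 2*(5/2) = 5)
W(X) = -4*X (W(X) = -5*X + X = -4*X)
Q(C) = 583/3 (Q(C) = -1/9*(-1749) = 583/3)
w(P, a) = -679 + P*a
T(j) = -1920 (T(j) = -384*5 = -1920)
(2436010 + Q(W(45)))/(T(136) + w(-2137, 97)) = (2436010 + 583/3)/(-1920 + (-679 - 2137*97)) = 7308613/(3*(-1920 + (-679 - 207289))) = 7308613/(3*(-1920 - 207968)) = (7308613/3)/(-209888) = (7308613/3)*(-1/209888) = -7308613/629664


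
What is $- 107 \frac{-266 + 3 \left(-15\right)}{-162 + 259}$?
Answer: $\frac{33277}{97} \approx 343.06$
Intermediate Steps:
$- 107 \frac{-266 + 3 \left(-15\right)}{-162 + 259} = - 107 \frac{-266 - 45}{97} = - 107 \left(\left(-311\right) \frac{1}{97}\right) = \left(-107\right) \left(- \frac{311}{97}\right) = \frac{33277}{97}$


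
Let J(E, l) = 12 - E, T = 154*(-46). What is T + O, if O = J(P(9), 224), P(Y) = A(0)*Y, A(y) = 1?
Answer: -7081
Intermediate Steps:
T = -7084
P(Y) = Y (P(Y) = 1*Y = Y)
O = 3 (O = 12 - 1*9 = 12 - 9 = 3)
T + O = -7084 + 3 = -7081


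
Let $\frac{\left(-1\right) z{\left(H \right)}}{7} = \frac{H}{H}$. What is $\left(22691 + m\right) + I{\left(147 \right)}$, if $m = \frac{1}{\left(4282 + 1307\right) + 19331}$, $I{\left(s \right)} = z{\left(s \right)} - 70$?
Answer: $\frac{563540881}{24920} \approx 22614.0$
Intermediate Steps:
$z{\left(H \right)} = -7$ ($z{\left(H \right)} = - 7 \frac{H}{H} = \left(-7\right) 1 = -7$)
$I{\left(s \right)} = -77$ ($I{\left(s \right)} = -7 - 70 = -77$)
$m = \frac{1}{24920}$ ($m = \frac{1}{5589 + 19331} = \frac{1}{24920} \approx 4.0128 \cdot 10^{-5}$)
$\left(22691 + m\right) + I{\left(147 \right)} = \left(22691 + \frac{1}{24920}\right) - 77 = \frac{565459721}{24920} - 77 = \frac{563540881}{24920}$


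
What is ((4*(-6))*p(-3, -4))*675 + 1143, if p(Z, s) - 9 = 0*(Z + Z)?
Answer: -144657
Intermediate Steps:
p(Z, s) = 9 (p(Z, s) = 9 + 0*(Z + Z) = 9 + 0*(2*Z) = 9 + 0 = 9)
((4*(-6))*p(-3, -4))*675 + 1143 = ((4*(-6))*9)*675 + 1143 = -24*9*675 + 1143 = -216*675 + 1143 = -145800 + 1143 = -144657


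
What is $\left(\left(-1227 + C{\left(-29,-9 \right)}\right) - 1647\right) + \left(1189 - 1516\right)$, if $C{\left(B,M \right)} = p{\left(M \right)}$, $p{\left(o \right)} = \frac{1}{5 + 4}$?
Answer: $- \frac{28808}{9} \approx -3200.9$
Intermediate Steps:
$p{\left(o \right)} = \frac{1}{9}$
$C{\left(B,M \right)} = \frac{1}{9}$
$\left(\left(-1227 + C{\left(-29,-9 \right)}\right) - 1647\right) + \left(1189 - 1516\right) = \left(\left(-1227 + \frac{1}{9}\right) - 1647\right) + \left(1189 - 1516\right) = \left(- \frac{11042}{9} - 1647\right) - 327 = - \frac{25865}{9} - 327 = - \frac{28808}{9}$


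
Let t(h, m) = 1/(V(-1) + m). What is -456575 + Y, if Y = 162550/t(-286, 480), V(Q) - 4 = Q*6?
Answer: 77242325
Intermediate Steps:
V(Q) = 4 + 6*Q (V(Q) = 4 + Q*6 = 4 + 6*Q)
t(h, m) = 1/(-2 + m) (t(h, m) = 1/((4 + 6*(-1)) + m) = 1/((4 - 6) + m) = 1/(-2 + m))
Y = 77698900 (Y = 162550/(1/(-2 + 480)) = 162550/(1/478) = 162550*478 = 77698900)
-456575 + Y = -456575 + 77698900 = 77242325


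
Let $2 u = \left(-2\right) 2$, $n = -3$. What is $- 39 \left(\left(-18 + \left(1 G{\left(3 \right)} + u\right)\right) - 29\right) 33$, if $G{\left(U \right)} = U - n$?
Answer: $55341$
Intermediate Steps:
$u = -2$ ($u = \frac{\left(-2\right) 2}{2} = \frac{1}{2} \left(-4\right) = -2$)
$G{\left(U \right)} = 3 + U$ ($G{\left(U \right)} = U - -3 = U + 3 = 3 + U$)
$- 39 \left(\left(-18 + \left(1 G{\left(3 \right)} + u\right)\right) - 29\right) 33 = - 39 \left(\left(-18 - \left(2 - \left(3 + 3\right)\right)\right) - 29\right) 33 = - 39 \left(\left(-18 + \left(1 \cdot 6 - 2\right)\right) - 29\right) 33 = - 39 \left(\left(-18 + \left(6 - 2\right)\right) - 29\right) 33 = - 39 \left(\left(-18 + 4\right) - 29\right) 33 = - 39 \left(-14 - 29\right) 33 = \left(-39\right) \left(-43\right) 33 = 1677 \cdot 33 = 55341$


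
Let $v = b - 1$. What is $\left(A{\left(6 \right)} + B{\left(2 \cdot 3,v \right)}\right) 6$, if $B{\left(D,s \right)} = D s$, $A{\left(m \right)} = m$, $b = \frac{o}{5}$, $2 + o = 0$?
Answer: $- \frac{72}{5} \approx -14.4$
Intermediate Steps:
$o = -2$ ($o = -2 + 0 = -2$)
$b = - \frac{2}{5} \approx -0.4$
$v = - \frac{7}{5}$ ($v = - \frac{2}{5} - 1 = - \frac{7}{5} \approx -1.4$)
$\left(A{\left(6 \right)} + B{\left(2 \cdot 3,v \right)}\right) 6 = \left(6 + 2 \cdot 3 \left(- \frac{7}{5}\right)\right) 6 = \left(6 + 6 \left(- \frac{7}{5}\right)\right) 6 = \left(6 - \frac{42}{5}\right) 6 = \left(- \frac{12}{5}\right) 6 = - \frac{72}{5}$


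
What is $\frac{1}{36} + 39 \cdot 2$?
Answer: $\frac{2809}{36} \approx 78.028$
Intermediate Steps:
$\frac{1}{36} + 39 \cdot 2 = \frac{1}{36} + 78 = \frac{2809}{36}$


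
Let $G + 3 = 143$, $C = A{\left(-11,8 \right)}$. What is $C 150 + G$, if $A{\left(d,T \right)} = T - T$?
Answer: $140$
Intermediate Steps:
$A{\left(d,T \right)} = 0$
$C = 0$
$G = 140$ ($G = -3 + 143 = 140$)
$C 150 + G = 0 \cdot 150 + 140 = 0 + 140 = 140$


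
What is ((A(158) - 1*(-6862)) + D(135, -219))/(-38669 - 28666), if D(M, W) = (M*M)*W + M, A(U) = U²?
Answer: 3959314/67335 ≈ 58.800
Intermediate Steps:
D(M, W) = M + W*M² (D(M, W) = M²*W + M = W*M² + M = M + W*M²)
((A(158) - 1*(-6862)) + D(135, -219))/(-38669 - 28666) = ((158² - 1*(-6862)) + 135*(1 + 135*(-219)))/(-38669 - 28666) = ((24964 + 6862) + 135*(1 - 29565))/(-67335) = (31826 + 135*(-29564))*(-1/67335) = (31826 - 3991140)*(-1/67335) = -3959314*(-1/67335) = 3959314/67335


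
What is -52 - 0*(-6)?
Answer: -52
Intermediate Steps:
-52 - 0*(-6) = -52 - 153*0 = -52 + 0 = -52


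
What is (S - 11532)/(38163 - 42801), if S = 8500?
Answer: 1516/2319 ≈ 0.65373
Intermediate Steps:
(S - 11532)/(38163 - 42801) = (8500 - 11532)/(38163 - 42801) = -3032/(-4638) = -3032*(-1/4638) = 1516/2319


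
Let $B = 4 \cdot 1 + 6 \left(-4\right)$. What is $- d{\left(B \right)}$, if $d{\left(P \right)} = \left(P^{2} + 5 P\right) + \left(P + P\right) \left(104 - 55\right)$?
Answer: $1660$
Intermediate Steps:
$B = -20$ ($B = 4 - 24 = -20$)
$d{\left(P \right)} = P^{2} + 103 P$ ($d{\left(P \right)} = \left(P^{2} + 5 P\right) + 2 P 49 = \left(P^{2} + 5 P\right) + 98 P = P^{2} + 103 P$)
$- d{\left(B \right)} = - \left(-20\right) \left(103 - 20\right) = - \left(-20\right) 83 = \left(-1\right) \left(-1660\right) = 1660$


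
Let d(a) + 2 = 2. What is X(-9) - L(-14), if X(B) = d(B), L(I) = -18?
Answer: 18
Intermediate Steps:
d(a) = 0 (d(a) = -2 + 2 = 0)
X(B) = 0
X(-9) - L(-14) = 0 - 1*(-18) = 0 + 18 = 18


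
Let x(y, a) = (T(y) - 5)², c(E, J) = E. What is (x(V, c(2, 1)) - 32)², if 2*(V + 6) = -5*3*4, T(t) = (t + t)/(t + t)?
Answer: 256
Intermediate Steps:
T(t) = 1 (T(t) = (2*t)/((2*t)) = (2*t)*(1/(2*t)) = 1)
V = -36 (V = -6 + (-5*3*4)/2 = -6 + (-15*4)/2 = -6 + (½)*(-60) = -6 - 30 = -36)
x(y, a) = 16 (x(y, a) = (1 - 5)² = (-4)² = 16)
(x(V, c(2, 1)) - 32)² = (16 - 32)² = (-16)² = 256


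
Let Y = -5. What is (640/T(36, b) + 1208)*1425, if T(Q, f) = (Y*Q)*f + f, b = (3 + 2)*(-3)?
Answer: 308191400/179 ≈ 1.7217e+6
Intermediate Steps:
b = -15 (b = 5*(-3) = -15)
T(Q, f) = f - 5*Q*f (T(Q, f) = (-5*Q)*f + f = -5*Q*f + f = f - 5*Q*f)
(640/T(36, b) + 1208)*1425 = (640/((-15*(1 - 5*36))) + 1208)*1425 = (640/((-15*(1 - 180))) + 1208)*1425 = (640/((-15*(-179))) + 1208)*1425 = (640/2685 + 1208)*1425 = (640*(1/2685) + 1208)*1425 = (128/537 + 1208)*1425 = (648824/537)*1425 = 308191400/179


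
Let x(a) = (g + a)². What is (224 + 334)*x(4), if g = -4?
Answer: 0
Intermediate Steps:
x(a) = (-4 + a)²
(224 + 334)*x(4) = (224 + 334)*(-4 + 4)² = 558*0² = 558*0 = 0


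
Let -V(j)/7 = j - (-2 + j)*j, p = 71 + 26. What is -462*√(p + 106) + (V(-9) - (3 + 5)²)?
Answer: 692 - 462*√203 ≈ -5890.5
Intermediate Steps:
p = 97
V(j) = -7*j + 7*j*(-2 + j) (V(j) = -7*(j - (-2 + j)*j) = -7*(j - j*(-2 + j)) = -7*j + 7*j*(-2 + j))
-462*√(p + 106) + (V(-9) - (3 + 5)²) = -462*√(97 + 106) + (7*(-9)*(-3 - 9) - (3 + 5)²) = -462*√203 + (7*(-9)*(-12) - 1*8²) = -462*√203 + (756 - 1*64) = -462*√203 + (756 - 64) = -462*√203 + 692 = 692 - 462*√203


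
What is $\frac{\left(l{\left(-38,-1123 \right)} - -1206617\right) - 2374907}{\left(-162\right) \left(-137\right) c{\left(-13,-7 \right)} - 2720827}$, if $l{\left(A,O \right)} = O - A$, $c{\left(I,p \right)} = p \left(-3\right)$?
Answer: $\frac{1169375}{2254753} \approx 0.51863$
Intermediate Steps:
$c{\left(I,p \right)} = - 3 p$
$\frac{\left(l{\left(-38,-1123 \right)} - -1206617\right) - 2374907}{\left(-162\right) \left(-137\right) c{\left(-13,-7 \right)} - 2720827} = \frac{\left(\left(-1123 - -38\right) - -1206617\right) - 2374907}{\left(-162\right) \left(-137\right) \left(\left(-3\right) \left(-7\right)\right) - 2720827} = \frac{\left(\left(-1123 + 38\right) + 1206617\right) - 2374907}{22194 \cdot 21 - 2720827} = \frac{\left(-1085 + 1206617\right) - 2374907}{466074 - 2720827} = \frac{1205532 - 2374907}{-2254753} = \left(-1169375\right) \left(- \frac{1}{2254753}\right) = \frac{1169375}{2254753}$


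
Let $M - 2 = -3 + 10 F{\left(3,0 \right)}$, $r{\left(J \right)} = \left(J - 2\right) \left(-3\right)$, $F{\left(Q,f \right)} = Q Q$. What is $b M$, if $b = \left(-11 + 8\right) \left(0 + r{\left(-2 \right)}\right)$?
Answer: $-3204$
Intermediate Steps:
$F{\left(Q,f \right)} = Q^{2}$
$r{\left(J \right)} = 6 - 3 J$ ($r{\left(J \right)} = \left(-2 + J\right) \left(-3\right) = 6 - 3 J$)
$M = 89$ ($M = 2 - \left(3 - 10 \cdot 3^{2}\right) = 2 + \left(-3 + 10 \cdot 9\right) = 2 + \left(-3 + 90\right) = 2 + 87 = 89$)
$b = -36$ ($b = \left(-11 + 8\right) \left(0 + \left(6 - -6\right)\right) = - 3 \left(0 + \left(6 + 6\right)\right) = - 3 \left(0 + 12\right) = \left(-3\right) 12 = -36$)
$b M = \left(-36\right) 89 = -3204$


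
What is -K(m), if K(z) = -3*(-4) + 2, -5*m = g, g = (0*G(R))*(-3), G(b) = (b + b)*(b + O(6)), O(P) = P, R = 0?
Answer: -14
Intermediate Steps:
G(b) = 2*b*(6 + b) (G(b) = (b + b)*(b + 6) = (2*b)*(6 + b) = 2*b*(6 + b))
g = 0 (g = (0*(2*0*(6 + 0)))*(-3) = (0*(2*0*6))*(-3) = (0*0)*(-3) = 0*(-3) = 0)
m = 0 (m = -1/5*0 = 0)
K(z) = 14 (K(z) = 12 + 2 = 14)
-K(m) = -1*14 = -14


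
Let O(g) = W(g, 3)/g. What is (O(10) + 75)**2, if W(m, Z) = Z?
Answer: 567009/100 ≈ 5670.1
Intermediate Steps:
O(g) = 3/g
(O(10) + 75)**2 = (3/10 + 75)**2 = (753/10)**2 = 567009/100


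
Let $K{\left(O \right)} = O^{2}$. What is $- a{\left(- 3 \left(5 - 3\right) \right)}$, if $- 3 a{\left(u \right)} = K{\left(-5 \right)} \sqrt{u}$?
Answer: $\frac{25 i \sqrt{6}}{3} \approx 20.412 i$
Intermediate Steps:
$a{\left(u \right)} = - \frac{25 \sqrt{u}}{3}$ ($a{\left(u \right)} = - \frac{\left(-5\right)^{2} \sqrt{u}}{3} = - \frac{25 \sqrt{u}}{3}$)
$- a{\left(- 3 \left(5 - 3\right) \right)} = - \frac{\left(-25\right) \sqrt{- 3 \left(5 - 3\right)}}{3} = - \frac{\left(-25\right) \sqrt{\left(-3\right) 2}}{3} = - \frac{\left(-25\right) \sqrt{-6}}{3} = - \frac{\left(-25\right) i \sqrt{6}}{3} = \frac{25 i \sqrt{6}}{3}$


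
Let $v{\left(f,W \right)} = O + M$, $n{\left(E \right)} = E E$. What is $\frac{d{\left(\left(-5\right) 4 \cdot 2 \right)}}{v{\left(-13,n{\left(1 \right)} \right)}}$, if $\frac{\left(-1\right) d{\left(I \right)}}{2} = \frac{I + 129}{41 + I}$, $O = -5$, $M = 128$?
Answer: $- \frac{178}{123} \approx -1.4472$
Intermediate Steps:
$n{\left(E \right)} = E^{2}$
$d{\left(I \right)} = - \frac{2 \left(129 + I\right)}{41 + I}$ ($d{\left(I \right)} = - 2 \frac{I + 129}{41 + I} = - 2 \frac{129 + I}{41 + I} = - \frac{2 \left(129 + I\right)}{41 + I}$)
$v{\left(f,W \right)} = 123$ ($v{\left(f,W \right)} = -5 + 128 = 123$)
$\frac{d{\left(\left(-5\right) 4 \cdot 2 \right)}}{v{\left(-13,n{\left(1 \right)} \right)}} = \frac{2 \frac{1}{41 + \left(-5\right) 4 \cdot 2} \left(-129 - \left(-5\right) 4 \cdot 2\right)}{123} = \frac{2 \left(-129 - \left(-20\right) 2\right)}{41 - 40} \cdot \frac{1}{123} = \frac{2 \left(-129 - -40\right)}{41 - 40} \cdot \frac{1}{123} = \frac{2 \left(-129 + 40\right)}{1} \cdot \frac{1}{123} = 2 \cdot 1 \left(-89\right) \frac{1}{123} = \left(-178\right) \frac{1}{123} = - \frac{178}{123}$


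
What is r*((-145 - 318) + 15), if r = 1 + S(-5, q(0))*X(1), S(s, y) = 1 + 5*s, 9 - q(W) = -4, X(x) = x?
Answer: 10304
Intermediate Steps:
q(W) = 13 (q(W) = 9 - 1*(-4) = 9 + 4 = 13)
r = -23 (r = 1 + (1 + 5*(-5))*1 = 1 + (1 - 25)*1 = 1 - 24*1 = 1 - 24 = -23)
r*((-145 - 318) + 15) = -23*((-145 - 318) + 15) = -23*(-463 + 15) = -23*(-448) = 10304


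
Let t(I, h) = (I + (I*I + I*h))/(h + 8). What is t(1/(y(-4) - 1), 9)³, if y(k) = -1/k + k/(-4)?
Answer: 175616/4913 ≈ 35.745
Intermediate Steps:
y(k) = -1/k - k/4 (y(k) = -1/k + k*(-¼) = -1/k - k/4)
t(I, h) = (I + I² + I*h)/(8 + h) (t(I, h) = (I + (I² + I*h))/(8 + h) = (I + I² + I*h)/(8 + h))
t(1/(y(-4) - 1), 9)³ = ((1 + 1/((-1/(-4) - ¼*(-4)) - 1) + 9)/(((-1/(-4) - ¼*(-4)) - 1)*(8 + 9)))³ = ((1 + 1/((-1*(-¼) + 1) - 1) + 9)/(((-1*(-¼) + 1) - 1)*17))³ = ((1/17)*(1 + 1/((¼ + 1) - 1) + 9)/((¼ + 1) - 1))³ = ((1/17)*(1 + 1/(5/4 - 1) + 9)/(5/4 - 1))³ = ((1/17)*(1 + 1/(¼) + 9)/(¼))³ = (4*(1/17)*(1 + 4 + 9))³ = (4*(1/17)*14)³ = (56/17)³ = 175616/4913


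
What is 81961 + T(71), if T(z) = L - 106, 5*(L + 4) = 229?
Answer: 409484/5 ≈ 81897.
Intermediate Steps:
L = 209/5 (L = -4 + (1/5)*229 = -4 + 229/5 = 209/5 ≈ 41.800)
T(z) = -321/5 (T(z) = 209/5 - 106 = -321/5)
81961 + T(71) = 81961 - 321/5 = 409484/5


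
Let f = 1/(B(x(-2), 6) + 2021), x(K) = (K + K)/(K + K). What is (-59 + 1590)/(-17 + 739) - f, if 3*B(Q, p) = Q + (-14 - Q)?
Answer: 9258853/4367378 ≈ 2.1200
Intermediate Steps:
x(K) = 1 (x(K) = (2*K)/((2*K)) = (2*K)*(1/(2*K)) = 1)
B(Q, p) = -14/3 (B(Q, p) = (Q + (-14 - Q))/3 = (⅓)*(-14) = -14/3)
f = 3/6049 (f = 1/(-14/3 + 2021) = 1/(6049/3) = 3/6049 ≈ 0.00049595)
(-59 + 1590)/(-17 + 739) - f = (-59 + 1590)/(-17 + 739) - 1*3/6049 = 1531/722 - 3/6049 = 9258853/4367378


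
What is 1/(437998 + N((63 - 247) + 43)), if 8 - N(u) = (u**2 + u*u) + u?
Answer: 1/398385 ≈ 2.5101e-6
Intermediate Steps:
N(u) = 8 - u - 2*u**2 (N(u) = 8 - ((u**2 + u*u) + u) = 8 - ((u**2 + u**2) + u) = 8 - (2*u**2 + u) = 8 - (u + 2*u**2) = 8 + (-u - 2*u**2) = 8 - u - 2*u**2)
1/(437998 + N((63 - 247) + 43)) = 1/(437998 + (8 - ((63 - 247) + 43) - 2*((63 - 247) + 43)**2)) = 1/(437998 + (8 - (-184 + 43) - 2*(-184 + 43)**2)) = 1/(437998 + (8 - 1*(-141) - 2*(-141)**2)) = 1/(437998 + (8 + 141 - 2*19881)) = 1/(437998 + (8 + 141 - 39762)) = 1/(437998 - 39613) = 1/398385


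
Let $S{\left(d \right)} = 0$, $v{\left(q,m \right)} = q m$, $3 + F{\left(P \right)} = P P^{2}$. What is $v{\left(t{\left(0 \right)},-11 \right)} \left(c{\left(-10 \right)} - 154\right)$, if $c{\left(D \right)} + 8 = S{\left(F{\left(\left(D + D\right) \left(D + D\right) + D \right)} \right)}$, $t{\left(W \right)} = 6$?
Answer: $10692$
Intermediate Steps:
$F{\left(P \right)} = -3 + P^{3}$ ($F{\left(P \right)} = -3 + P P^{2} = -3 + P^{3}$)
$v{\left(q,m \right)} = m q$
$c{\left(D \right)} = -8$ ($c{\left(D \right)} = -8 + 0 = -8$)
$v{\left(t{\left(0 \right)},-11 \right)} \left(c{\left(-10 \right)} - 154\right) = \left(-11\right) 6 \left(-8 - 154\right) = \left(-66\right) \left(-162\right) = 10692$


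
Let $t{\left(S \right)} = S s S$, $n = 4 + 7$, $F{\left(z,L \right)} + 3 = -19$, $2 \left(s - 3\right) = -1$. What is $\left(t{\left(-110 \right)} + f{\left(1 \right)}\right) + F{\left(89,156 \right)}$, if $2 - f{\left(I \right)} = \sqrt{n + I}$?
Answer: $30230 - 2 \sqrt{3} \approx 30227.0$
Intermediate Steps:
$s = \frac{5}{2}$ ($s = 3 + \frac{1}{2} \left(-1\right) = 3 - \frac{1}{2} = \frac{5}{2} \approx 2.5$)
$F{\left(z,L \right)} = -22$ ($F{\left(z,L \right)} = -3 - 19 = -22$)
$n = 11$
$t{\left(S \right)} = \frac{5 S^{2}}{2}$ ($t{\left(S \right)} = S \frac{5}{2} S = \frac{5 S}{2} S = \frac{5 S^{2}}{2}$)
$f{\left(I \right)} = 2 - \sqrt{11 + I}$
$\left(t{\left(-110 \right)} + f{\left(1 \right)}\right) + F{\left(89,156 \right)} = \left(\frac{5 \left(-110\right)^{2}}{2} + \left(2 - \sqrt{11 + 1}\right)\right) - 22 = \left(\frac{5}{2} \cdot 12100 + \left(2 - \sqrt{12}\right)\right) - 22 = \left(30250 + \left(2 - 2 \sqrt{3}\right)\right) - 22 = \left(30252 - 2 \sqrt{3}\right) - 22 = 30230 - 2 \sqrt{3}$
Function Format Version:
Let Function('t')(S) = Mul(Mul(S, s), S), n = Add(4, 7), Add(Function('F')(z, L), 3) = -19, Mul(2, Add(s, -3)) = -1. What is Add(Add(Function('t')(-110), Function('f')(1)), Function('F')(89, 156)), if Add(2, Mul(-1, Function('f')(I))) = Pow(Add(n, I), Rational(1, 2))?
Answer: Add(30230, Mul(-2, Pow(3, Rational(1, 2)))) ≈ 30227.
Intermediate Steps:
s = Rational(5, 2) (s = Add(3, Mul(Rational(1, 2), -1)) = Add(3, Rational(-1, 2)) = Rational(5, 2) ≈ 2.5000)
Function('F')(z, L) = -22 (Function('F')(z, L) = Add(-3, -19) = -22)
n = 11
Function('t')(S) = Mul(Rational(5, 2), Pow(S, 2)) (Function('t')(S) = Mul(Mul(S, Rational(5, 2)), S) = Mul(Mul(Rational(5, 2), S), S) = Mul(Rational(5, 2), Pow(S, 2)))
Function('f')(I) = Add(2, Mul(-1, Pow(Add(11, I), Rational(1, 2))))
Add(Add(Function('t')(-110), Function('f')(1)), Function('F')(89, 156)) = Add(Add(Mul(Rational(5, 2), Pow(-110, 2)), Add(2, Mul(-1, Pow(Add(11, 1), Rational(1, 2))))), -22) = Add(Add(Mul(Rational(5, 2), 12100), Add(2, Mul(-1, Pow(12, Rational(1, 2))))), -22) = Add(Add(30250, Add(2, Mul(-1, Mul(2, Pow(3, Rational(1, 2)))))), -22) = Add(Add(30250, Add(2, Mul(-2, Pow(3, Rational(1, 2))))), -22) = Add(Add(30252, Mul(-2, Pow(3, Rational(1, 2)))), -22) = Add(30230, Mul(-2, Pow(3, Rational(1, 2))))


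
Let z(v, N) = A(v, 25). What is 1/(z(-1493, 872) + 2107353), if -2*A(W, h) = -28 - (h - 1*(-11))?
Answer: 1/2107385 ≈ 4.7452e-7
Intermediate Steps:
A(W, h) = 39/2 + h/2 (A(W, h) = -(-28 - (h - 1*(-11)))/2 = -(-28 - (h + 11))/2 = -(-28 - (11 + h))/2 = -(-28 + (-11 - h))/2 = -(-39 - h)/2 = 39/2 + h/2)
z(v, N) = 32 (z(v, N) = 39/2 + (1/2)*25 = 39/2 + 25/2 = 32)
1/(z(-1493, 872) + 2107353) = 1/(32 + 2107353) = 1/2107385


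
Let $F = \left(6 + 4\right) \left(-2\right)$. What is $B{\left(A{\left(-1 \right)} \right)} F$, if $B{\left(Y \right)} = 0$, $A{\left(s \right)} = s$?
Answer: $0$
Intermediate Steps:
$F = -20$ ($F = 10 \left(-2\right) = -20$)
$B{\left(A{\left(-1 \right)} \right)} F = 0 \left(-20\right) = 0$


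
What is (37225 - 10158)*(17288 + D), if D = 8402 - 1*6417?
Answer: 521662291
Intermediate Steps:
D = 1985 (D = 8402 - 6417 = 1985)
(37225 - 10158)*(17288 + D) = (37225 - 10158)*(17288 + 1985) = 27067*19273 = 521662291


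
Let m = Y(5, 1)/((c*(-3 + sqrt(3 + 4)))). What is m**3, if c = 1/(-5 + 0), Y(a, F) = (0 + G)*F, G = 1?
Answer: 125/(3 - sqrt(7))**3 ≈ 2811.8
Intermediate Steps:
Y(a, F) = F (Y(a, F) = (0 + 1)*F = 1*F = F)
c = -1/5 (c = 1/(-5) = -1/5 ≈ -0.20000)
m = 1/(3/5 - sqrt(7)/5) (m = 1/(-(-3 + sqrt(3 + 4))/5) = 1/(-(-3 + sqrt(7))/5) = 1/(3/5 - sqrt(7)/5) ≈ 14.114)
m**3 = (15/2 + 5*sqrt(7)/2)**3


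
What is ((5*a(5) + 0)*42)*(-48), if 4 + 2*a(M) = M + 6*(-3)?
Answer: 85680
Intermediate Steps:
a(M) = -11 + M/2 (a(M) = -2 + (M + 6*(-3))/2 = -2 + (M - 18)/2 = -2 + (-18 + M)/2 = -2 + (-9 + M/2) = -11 + M/2)
((5*a(5) + 0)*42)*(-48) = ((5*(-11 + (½)*5) + 0)*42)*(-48) = ((5*(-11 + 5/2) + 0)*42)*(-48) = ((5*(-17/2) + 0)*42)*(-48) = ((-85/2 + 0)*42)*(-48) = -85/2*42*(-48) = -1785*(-48) = 85680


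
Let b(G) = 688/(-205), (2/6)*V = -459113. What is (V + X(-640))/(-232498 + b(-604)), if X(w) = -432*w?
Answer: 225676095/47662778 ≈ 4.7348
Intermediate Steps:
V = -1377339 (V = 3*(-459113) = -1377339)
b(G) = -688/205 (b(G) = 688*(-1/205) = -688/205)
(V + X(-640))/(-232498 + b(-604)) = (-1377339 - 432*(-640))/(-232498 - 688/205) = (-1377339 + 276480)/(-47662778/205) = -1100859*(-205/47662778) = 225676095/47662778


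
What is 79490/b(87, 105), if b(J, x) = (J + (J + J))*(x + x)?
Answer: 7949/5481 ≈ 1.4503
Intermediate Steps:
b(J, x) = 6*J*x (b(J, x) = (J + 2*J)*(2*x) = (3*J)*(2*x) = 6*J*x)
79490/b(87, 105) = 79490/((6*87*105)) = 79490/54810 = 79490*(1/54810) = 7949/5481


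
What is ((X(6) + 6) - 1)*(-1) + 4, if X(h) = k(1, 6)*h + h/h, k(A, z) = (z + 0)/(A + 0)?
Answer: -38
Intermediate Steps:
k(A, z) = z/A
X(h) = 1 + 6*h (X(h) = (6/1)*h + h/h = (6*1)*h + 1 = 6*h + 1 = 1 + 6*h)
((X(6) + 6) - 1)*(-1) + 4 = (((1 + 6*6) + 6) - 1)*(-1) + 4 = (((1 + 36) + 6) - 1)*(-1) + 4 = ((37 + 6) - 1)*(-1) + 4 = (43 - 1)*(-1) + 4 = 42*(-1) + 4 = -42 + 4 = -38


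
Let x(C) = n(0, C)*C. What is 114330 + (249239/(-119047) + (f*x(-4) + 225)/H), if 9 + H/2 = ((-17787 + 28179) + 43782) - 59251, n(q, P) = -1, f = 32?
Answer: 138444888501021/1210946084 ≈ 1.1433e+5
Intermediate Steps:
x(C) = -C
H = -10172 (H = -18 + 2*(((-17787 + 28179) + 43782) - 59251) = -18 + 2*((10392 + 43782) - 59251) = -18 + 2*(54174 - 59251) = -18 + 2*(-5077) = -18 - 10154 = -10172)
114330 + (249239/(-119047) + (f*x(-4) + 225)/H) = 114330 + (249239/(-119047) + (32*(-1*(-4)) + 225)/(-10172)) = 114330 + (249239*(-1/119047) + (32*4 + 225)*(-1/10172)) = 114330 + (-249239/119047 + (128 + 225)*(-1/10172)) = 114330 + (-249239/119047 + 353*(-1/10172)) = 114330 + (-249239/119047 - 353/10172) = 114330 - 2577282699/1210946084 = 138444888501021/1210946084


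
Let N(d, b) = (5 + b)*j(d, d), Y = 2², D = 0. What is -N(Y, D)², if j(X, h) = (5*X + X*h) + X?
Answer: -40000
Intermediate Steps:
j(X, h) = 6*X + X*h
Y = 4
N(d, b) = d*(5 + b)*(6 + d) (N(d, b) = (5 + b)*(d*(6 + d)) = d*(5 + b)*(6 + d))
-N(Y, D)² = -(4*(5 + 0)*(6 + 4))² = -(4*5*10)² = -1*200² = -1*40000 = -40000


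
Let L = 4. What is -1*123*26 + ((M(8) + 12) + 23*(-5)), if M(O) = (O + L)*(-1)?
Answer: -3313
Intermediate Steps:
M(O) = -4 - O (M(O) = (O + 4)*(-1) = (4 + O)*(-1) = -4 - O)
-1*123*26 + ((M(8) + 12) + 23*(-5)) = -1*123*26 + (((-4 - 1*8) + 12) + 23*(-5)) = -123*26 + (((-4 - 8) + 12) - 115) = -3198 + ((-12 + 12) - 115) = -3198 + (0 - 115) = -3198 - 115 = -3313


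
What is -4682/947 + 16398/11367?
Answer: -4187932/1196061 ≈ -3.5014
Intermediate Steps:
-4682/947 + 16398/11367 = -4682*1/947 + 16398*(1/11367) = -4682/947 + 1822/1263 = -4187932/1196061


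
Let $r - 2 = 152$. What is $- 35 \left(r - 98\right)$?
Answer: $-1960$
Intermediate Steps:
$r = 154$ ($r = 2 + 152 = 154$)
$- 35 \left(r - 98\right) = - 35 \left(154 - 98\right) = \left(-35\right) 56 = -1960$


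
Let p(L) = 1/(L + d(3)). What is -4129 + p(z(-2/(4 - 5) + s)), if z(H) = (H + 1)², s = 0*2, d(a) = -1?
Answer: -33031/8 ≈ -4128.9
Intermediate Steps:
s = 0
z(H) = (1 + H)²
p(L) = 1/(-1 + L) (p(L) = 1/(L - 1) = 1/(-1 + L))
-4129 + p(z(-2/(4 - 5) + s)) = -4129 + 1/(-1 + (1 + (-2/(4 - 5) + 0))²) = -4129 + 1/(-1 + (1 + (-2/(-1) + 0))²) = -4129 + 1/(-1 + (1 + (-1*(-2) + 0))²) = -4129 + 1/(-1 + (1 + (2 + 0))²) = -4129 + 1/(-1 + (1 + 2)²) = -4129 + 1/(-1 + 3²) = -4129 + 1/(-1 + 9) = -4129 + 1/8 = -4129 + ⅛ = -33031/8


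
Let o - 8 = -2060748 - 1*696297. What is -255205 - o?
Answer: 2501832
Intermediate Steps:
o = -2757037 (o = 8 + (-2060748 - 1*696297) = 8 + (-2060748 - 696297) = 8 - 2757045 = -2757037)
-255205 - o = -255205 - 1*(-2757037) = -255205 + 2757037 = 2501832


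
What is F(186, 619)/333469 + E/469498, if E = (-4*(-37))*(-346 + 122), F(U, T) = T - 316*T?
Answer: -51300115909/78281514281 ≈ -0.65533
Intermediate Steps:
F(U, T) = -315*T
E = -33152 (E = 148*(-224) = -33152)
F(186, 619)/333469 + E/469498 = -315*619/333469 - 33152/469498 = -194985*1/333469 - 33152*1/469498 = -194985/333469 - 16576/234749 = -51300115909/78281514281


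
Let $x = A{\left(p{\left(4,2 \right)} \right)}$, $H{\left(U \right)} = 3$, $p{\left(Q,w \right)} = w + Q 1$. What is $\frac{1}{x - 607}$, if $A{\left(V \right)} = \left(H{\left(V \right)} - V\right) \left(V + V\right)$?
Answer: $- \frac{1}{643} \approx -0.0015552$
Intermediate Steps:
$p{\left(Q,w \right)} = Q + w$ ($p{\left(Q,w \right)} = w + Q = Q + w$)
$A{\left(V \right)} = 2 V \left(3 - V\right)$ ($A{\left(V \right)} = \left(3 - V\right) \left(V + V\right) = \left(3 - V\right) 2 V = 2 V \left(3 - V\right)$)
$x = -36$ ($x = 2 \left(4 + 2\right) \left(3 - \left(4 + 2\right)\right) = 2 \cdot 6 \left(3 - 6\right) = 2 \cdot 6 \left(-3\right) = -36$)
$\frac{1}{x - 607} = \frac{1}{-36 - 607} = \frac{1}{-643} = - \frac{1}{643}$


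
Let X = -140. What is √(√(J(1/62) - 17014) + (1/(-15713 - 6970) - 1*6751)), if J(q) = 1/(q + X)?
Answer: √(-29071401135484740978 + 992334659118*I*√320395196418)/65621919 ≈ 0.79372 + 82.168*I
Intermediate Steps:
J(q) = 1/(-140 + q) (J(q) = 1/(q - 140) = 1/(-140 + q))
√(√(J(1/62) - 17014) + (1/(-15713 - 6970) - 1*6751)) = √(√(1/(-140 + 1/62) - 17014) + (1/(-15713 - 6970) - 1*6751)) = √(√(1/(-140 + 1/62) - 17014) + (1/(-22683) - 6751)) = √(√(1/(-8679/62) - 17014) + (-1/22683 - 6751)) = √(√(-62/8679 - 17014) - 153132934/22683) = √(√(-147664568/8679) - 153132934/22683) = √(2*I*√320395196418/8679 - 153132934/22683) = √(-153132934/22683 + 2*I*√320395196418/8679)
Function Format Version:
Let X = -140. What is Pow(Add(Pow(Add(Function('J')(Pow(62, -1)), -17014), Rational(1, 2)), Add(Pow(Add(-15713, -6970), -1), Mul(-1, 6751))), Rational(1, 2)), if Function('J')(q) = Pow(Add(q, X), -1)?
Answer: Mul(Rational(1, 65621919), Pow(Add(-29071401135484740978, Mul(992334659118, I, Pow(320395196418, Rational(1, 2)))), Rational(1, 2))) ≈ Add(0.79372, Mul(82.168, I))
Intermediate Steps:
Function('J')(q) = Pow(Add(-140, q), -1) (Function('J')(q) = Pow(Add(q, -140), -1) = Pow(Add(-140, q), -1))
Pow(Add(Pow(Add(Function('J')(Pow(62, -1)), -17014), Rational(1, 2)), Add(Pow(Add(-15713, -6970), -1), Mul(-1, 6751))), Rational(1, 2)) = Pow(Add(Pow(Add(Pow(Add(-140, Pow(62, -1)), -1), -17014), Rational(1, 2)), Add(Pow(Add(-15713, -6970), -1), Mul(-1, 6751))), Rational(1, 2)) = Pow(Add(Pow(Add(Pow(Add(-140, Rational(1, 62)), -1), -17014), Rational(1, 2)), Add(Pow(-22683, -1), -6751)), Rational(1, 2)) = Pow(Add(Pow(Add(Pow(Rational(-8679, 62), -1), -17014), Rational(1, 2)), Add(Rational(-1, 22683), -6751)), Rational(1, 2)) = Pow(Add(Pow(Add(Rational(-62, 8679), -17014), Rational(1, 2)), Rational(-153132934, 22683)), Rational(1, 2)) = Pow(Add(Pow(Rational(-147664568, 8679), Rational(1, 2)), Rational(-153132934, 22683)), Rational(1, 2)) = Pow(Add(Mul(Rational(2, 8679), I, Pow(320395196418, Rational(1, 2))), Rational(-153132934, 22683)), Rational(1, 2)) = Pow(Add(Rational(-153132934, 22683), Mul(Rational(2, 8679), I, Pow(320395196418, Rational(1, 2)))), Rational(1, 2))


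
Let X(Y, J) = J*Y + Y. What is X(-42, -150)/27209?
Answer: 894/3887 ≈ 0.23000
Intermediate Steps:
X(Y, J) = Y + J*Y
X(-42, -150)/27209 = -42*(1 - 150)/27209 = -42*(-149)*(1/27209) = 6258*(1/27209) = 894/3887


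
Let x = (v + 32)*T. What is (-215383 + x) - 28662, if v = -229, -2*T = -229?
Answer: -533203/2 ≈ -2.6660e+5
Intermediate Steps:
T = 229/2 (T = -½*(-229) = 229/2 ≈ 114.50)
x = -45113/2 (x = (-229 + 32)*(229/2) = -197*229/2 = -45113/2 ≈ -22557.)
(-215383 + x) - 28662 = (-215383 - 45113/2) - 28662 = -475879/2 - 28662 = -533203/2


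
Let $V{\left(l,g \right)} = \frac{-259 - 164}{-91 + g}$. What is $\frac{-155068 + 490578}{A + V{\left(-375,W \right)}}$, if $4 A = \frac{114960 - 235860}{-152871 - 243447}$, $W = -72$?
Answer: $\frac{555740777060}{4424851} \approx 1.256 \cdot 10^{5}$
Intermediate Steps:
$A = \frac{775}{10162}$ ($A = \frac{\left(114960 - 235860\right) \frac{1}{-152871 - 243447}}{4} = \frac{\left(-120900\right) \frac{1}{-396318}}{4} = \frac{\left(-120900\right) \left(- \frac{1}{396318}\right)}{4} = \frac{1}{4} \cdot \frac{1550}{5081} = \frac{775}{10162} \approx 0.076265$)
$V{\left(l,g \right)} = - \frac{423}{-91 + g}$
$\frac{-155068 + 490578}{A + V{\left(-375,W \right)}} = \frac{-155068 + 490578}{\frac{775}{10162} - \frac{423}{-91 - 72}} = \frac{335510}{\frac{775}{10162} - \frac{423}{-163}} = \frac{335510}{\frac{775}{10162} - - \frac{423}{163}} = \frac{335510}{\frac{775}{10162} + \frac{423}{163}} = \frac{335510}{\frac{4424851}{1656406}} = 335510 \cdot \frac{1656406}{4424851} = \frac{555740777060}{4424851}$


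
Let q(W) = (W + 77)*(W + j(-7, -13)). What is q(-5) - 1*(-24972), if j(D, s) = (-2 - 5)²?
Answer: 28140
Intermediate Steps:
j(D, s) = 49 (j(D, s) = (-7)² = 49)
q(W) = (49 + W)*(77 + W) (q(W) = (W + 77)*(W + 49) = (77 + W)*(49 + W) = (49 + W)*(77 + W))
q(-5) - 1*(-24972) = (3773 + (-5)² + 126*(-5)) - 1*(-24972) = (3773 + 25 - 630) + 24972 = 3168 + 24972 = 28140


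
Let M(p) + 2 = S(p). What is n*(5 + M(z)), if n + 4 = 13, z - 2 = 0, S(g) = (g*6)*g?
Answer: 243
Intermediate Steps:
S(g) = 6*g**2 (S(g) = (6*g)*g = 6*g**2)
z = 2 (z = 2 + 0 = 2)
M(p) = -2 + 6*p**2
n = 9 (n = -4 + 13 = 9)
n*(5 + M(z)) = 9*(5 + (-2 + 6*2**2)) = 9*(5 + (-2 + 6*4)) = 9*(5 + (-2 + 24)) = 9*(5 + 22) = 9*27 = 243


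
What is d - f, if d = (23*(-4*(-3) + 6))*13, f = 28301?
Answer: -22919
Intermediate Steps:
d = 5382 (d = (23*(12 + 6))*13 = (23*18)*13 = 414*13 = 5382)
d - f = 5382 - 1*28301 = 5382 - 28301 = -22919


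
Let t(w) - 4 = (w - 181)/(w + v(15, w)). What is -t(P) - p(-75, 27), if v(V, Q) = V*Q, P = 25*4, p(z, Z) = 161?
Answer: -263919/1600 ≈ -164.95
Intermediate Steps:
P = 100
v(V, Q) = Q*V
t(w) = 4 + (-181 + w)/(16*w) (t(w) = 4 + (w - 181)/(w + w*15) = 4 + (-181 + w)/(w + 15*w) = 4 + (-181 + w)/((16*w)) = 4 + (-181 + w)*(1/(16*w)) = 4 + (-181 + w)/(16*w))
-t(P) - p(-75, 27) = -(-181 + 65*100)/(16*100) - 1*161 = -(-181 + 6500)/(16*100) - 161 = -6319/(16*100) - 161 = -1*6319/1600 - 161 = -6319/1600 - 161 = -263919/1600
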